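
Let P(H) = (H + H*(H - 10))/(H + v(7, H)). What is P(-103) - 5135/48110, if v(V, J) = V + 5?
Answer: -15870407/125086 ≈ -126.88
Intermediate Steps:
v(V, J) = 5 + V
P(H) = (H + H*(-10 + H))/(12 + H) (P(H) = (H + H*(H - 10))/(H + (5 + 7)) = (H + H*(-10 + H))/(H + 12) = (H + H*(-10 + H))/(12 + H))
P(-103) - 5135/48110 = -103*(-9 - 103)/(12 - 103) - 5135/48110 = -103*(-112)/(-91) - 5135/48110 = -103*(-1/91)*(-112) - 1*1027/9622 = -1648/13 - 1027/9622 = -15870407/125086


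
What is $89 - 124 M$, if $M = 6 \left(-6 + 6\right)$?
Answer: $89$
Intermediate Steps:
$M = 0$ ($M = 6 \cdot 0 = 0$)
$89 - 124 M = 89 - 0 = 89 + 0 = 89$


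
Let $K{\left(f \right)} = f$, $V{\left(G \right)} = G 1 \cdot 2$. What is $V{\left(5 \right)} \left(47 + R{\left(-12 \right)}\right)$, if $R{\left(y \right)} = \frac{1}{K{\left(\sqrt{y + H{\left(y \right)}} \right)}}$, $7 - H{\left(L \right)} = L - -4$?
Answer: $470 + \frac{10 \sqrt{3}}{3} \approx 475.77$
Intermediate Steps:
$H{\left(L \right)} = 3 - L$ ($H{\left(L \right)} = 7 - \left(L - -4\right) = 7 - \left(L + 4\right) = 7 - \left(4 + L\right) = 3 - L$)
$V{\left(G \right)} = 2 G$ ($V{\left(G \right)} = G 2 = 2 G$)
$R{\left(y \right)} = \frac{\sqrt{3}}{3}$ ($R{\left(y \right)} = \frac{1}{\sqrt{y - \left(-3 + y\right)}} = \frac{1}{\sqrt{3}} = \frac{\sqrt{3}}{3}$)
$V{\left(5 \right)} \left(47 + R{\left(-12 \right)}\right) = 2 \cdot 5 \left(47 + \frac{\sqrt{3}}{3}\right) = 10 \left(47 + \frac{\sqrt{3}}{3}\right) = 470 + \frac{10 \sqrt{3}}{3}$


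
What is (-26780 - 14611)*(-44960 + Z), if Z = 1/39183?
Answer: 24305728967163/13061 ≈ 1.8609e+9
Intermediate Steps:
Z = 1/39183 ≈ 2.5521e-5
(-26780 - 14611)*(-44960 + Z) = (-26780 - 14611)*(-44960 + 1/39183) = -41391*(-1761667679/39183) = 24305728967163/13061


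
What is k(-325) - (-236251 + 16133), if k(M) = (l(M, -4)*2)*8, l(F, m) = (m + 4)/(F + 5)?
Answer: 220118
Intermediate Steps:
l(F, m) = (4 + m)/(5 + F)
k(M) = 0 (k(M) = (((4 - 4)/(5 + M))*2)*8 = ((0/(5 + M))*2)*8 = (0*2)*8 = 0*8 = 0)
k(-325) - (-236251 + 16133) = 0 - (-236251 + 16133) = 0 - 1*(-220118) = 0 + 220118 = 220118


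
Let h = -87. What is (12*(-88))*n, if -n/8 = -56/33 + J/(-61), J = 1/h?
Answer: -25357568/1769 ≈ -14334.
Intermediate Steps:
J = -1/87 (J = 1/(-87) = -1/87 ≈ -0.011494)
n = 792424/58377 (n = -8*(-56/33 - 1/87/(-61)) = -8*(-56*1/33 - 1/87*(-1/61)) = -8*(-56/33 + 1/5307) = -8*(-99053/58377) = 792424/58377 ≈ 13.574)
(12*(-88))*n = (12*(-88))*(792424/58377) = -1056*792424/58377 = -25357568/1769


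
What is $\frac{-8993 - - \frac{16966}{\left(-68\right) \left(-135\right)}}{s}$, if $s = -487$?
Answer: $\frac{2427611}{131490} \approx 18.462$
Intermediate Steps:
$\frac{-8993 - - \frac{16966}{\left(-68\right) \left(-135\right)}}{s} = \frac{-8993 - - \frac{16966}{\left(-68\right) \left(-135\right)}}{-487} = \left(-8993 - - \frac{16966}{9180}\right) \left(- \frac{1}{487}\right) = \left(-8993 - \left(-16966\right) \frac{1}{9180}\right) \left(- \frac{1}{487}\right) = \left(-8993 - - \frac{499}{270}\right) \left(- \frac{1}{487}\right) = \left(-8993 + \frac{499}{270}\right) \left(- \frac{1}{487}\right) = \left(- \frac{2427611}{270}\right) \left(- \frac{1}{487}\right) = \frac{2427611}{131490}$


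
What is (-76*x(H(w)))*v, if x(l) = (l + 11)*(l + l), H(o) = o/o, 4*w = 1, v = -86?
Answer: 156864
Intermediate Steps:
w = ¼ (w = (¼)*1 = ¼ ≈ 0.25000)
H(o) = 1
x(l) = 2*l*(11 + l) (x(l) = (11 + l)*(2*l) = 2*l*(11 + l))
(-76*x(H(w)))*v = -152*(11 + 1)*(-86) = -152*12*(-86) = -76*24*(-86) = -1824*(-86) = 156864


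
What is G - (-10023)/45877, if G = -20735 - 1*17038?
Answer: -133300146/3529 ≈ -37773.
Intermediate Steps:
G = -37773 (G = -20735 - 17038 = -37773)
G - (-10023)/45877 = -37773 - (-10023)/45877 = -37773 - 1*(-771/3529) = -37773 + 771/3529 = -133300146/3529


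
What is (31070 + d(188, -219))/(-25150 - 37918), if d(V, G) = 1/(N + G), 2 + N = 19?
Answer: -6276139/12739736 ≈ -0.49264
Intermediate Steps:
N = 17 (N = -2 + 19 = 17)
d(V, G) = 1/(17 + G)
(31070 + d(188, -219))/(-25150 - 37918) = (31070 + 1/(17 - 219))/(-25150 - 37918) = (31070 + 1/(-202))/(-63068) = (31070 - 1/202)*(-1/63068) = (6276139/202)*(-1/63068) = -6276139/12739736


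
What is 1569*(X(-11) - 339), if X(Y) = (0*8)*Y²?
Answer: -531891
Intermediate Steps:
X(Y) = 0 (X(Y) = 0*Y² = 0)
1569*(X(-11) - 339) = 1569*(0 - 339) = 1569*(-339) = -531891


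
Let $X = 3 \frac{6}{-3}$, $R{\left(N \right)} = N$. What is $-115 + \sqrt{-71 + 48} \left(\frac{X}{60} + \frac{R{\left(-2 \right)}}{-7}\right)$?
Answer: $-115 + \frac{13 i \sqrt{23}}{70} \approx -115.0 + 0.89065 i$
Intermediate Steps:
$X = -6$ ($X = 3 \cdot 6 \left(- \frac{1}{3}\right) = 3 \left(-2\right) = -6$)
$-115 + \sqrt{-71 + 48} \left(\frac{X}{60} + \frac{R{\left(-2 \right)}}{-7}\right) = -115 + \sqrt{-71 + 48} \left(- \frac{6}{60} - \frac{2}{-7}\right) = -115 + \sqrt{-23} \left(\left(-6\right) \frac{1}{60} - - \frac{2}{7}\right) = -115 + i \sqrt{23} \left(- \frac{1}{10} + \frac{2}{7}\right) = -115 + i \sqrt{23} \cdot \frac{13}{70} = -115 + \frac{13 i \sqrt{23}}{70}$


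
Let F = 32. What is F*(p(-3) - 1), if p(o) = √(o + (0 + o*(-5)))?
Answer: -32 + 64*√3 ≈ 78.851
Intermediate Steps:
p(o) = 2*√(-o) (p(o) = √(o + (0 - 5*o)) = √(o - 5*o) = √(-4*o) = 2*√(-o))
F*(p(-3) - 1) = 32*(2*√(-1*(-3)) - 1) = 32*(2*√3 - 1) = 32*(-1 + 2*√3) = -32 + 64*√3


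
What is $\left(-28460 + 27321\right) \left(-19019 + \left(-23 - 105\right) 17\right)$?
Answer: $24141105$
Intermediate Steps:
$\left(-28460 + 27321\right) \left(-19019 + \left(-23 - 105\right) 17\right) = - 1139 \left(-19019 - 2176\right) = \left(-1139\right) \left(-21195\right) = 24141105$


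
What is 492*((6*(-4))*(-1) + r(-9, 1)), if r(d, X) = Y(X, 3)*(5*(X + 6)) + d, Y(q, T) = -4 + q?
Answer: -44280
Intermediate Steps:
r(d, X) = d + (-4 + X)*(30 + 5*X) (r(d, X) = (-4 + X)*(5*(X + 6)) + d = (-4 + X)*(5*(6 + X)) + d = (-4 + X)*(30 + 5*X) + d = d + (-4 + X)*(30 + 5*X))
492*((6*(-4))*(-1) + r(-9, 1)) = 492*((6*(-4))*(-1) + (-120 - 9 + 5*1² + 10*1)) = 492*(-24*(-1) + (-120 - 9 + 5*1 + 10)) = 492*(24 + (-120 - 9 + 5 + 10)) = 492*(24 - 114) = 492*(-90) = -44280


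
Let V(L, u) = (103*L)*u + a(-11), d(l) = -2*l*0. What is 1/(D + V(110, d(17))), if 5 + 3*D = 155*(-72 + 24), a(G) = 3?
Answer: -3/7436 ≈ -0.00040344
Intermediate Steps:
D = -7445/3 (D = -5/3 + (155*(-72 + 24))/3 = -5/3 + (155*(-48))/3 = -5/3 + (1/3)*(-7440) = -5/3 - 2480 = -7445/3 ≈ -2481.7)
d(l) = 0
V(L, u) = 3 + 103*L*u (V(L, u) = (103*L)*u + 3 = 103*L*u + 3 = 3 + 103*L*u)
1/(D + V(110, d(17))) = 1/(-7445/3 + (3 + 103*110*0)) = 1/(-7445/3 + (3 + 0)) = 1/(-7445/3 + 3) = 1/(-7436/3) = -3/7436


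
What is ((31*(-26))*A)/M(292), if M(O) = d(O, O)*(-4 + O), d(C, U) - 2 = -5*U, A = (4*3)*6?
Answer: 403/2916 ≈ 0.13820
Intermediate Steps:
A = 72 (A = 12*6 = 72)
d(C, U) = 2 - 5*U
M(O) = (-4 + O)*(2 - 5*O) (M(O) = (2 - 5*O)*(-4 + O) = (-4 + O)*(2 - 5*O))
((31*(-26))*A)/M(292) = ((31*(-26))*72)/((-(-4 + 292)*(-2 + 5*292))) = (-806*72)/((-1*288*(-2 + 1460))) = -58032/((-1*288*1458)) = -58032/(-419904) = -58032*(-1/419904) = 403/2916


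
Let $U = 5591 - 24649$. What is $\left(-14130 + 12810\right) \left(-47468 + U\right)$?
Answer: $87814320$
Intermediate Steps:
$U = -19058$ ($U = 5591 - 24649 = -19058$)
$\left(-14130 + 12810\right) \left(-47468 + U\right) = \left(-14130 + 12810\right) \left(-47468 - 19058\right) = \left(-1320\right) \left(-66526\right) = 87814320$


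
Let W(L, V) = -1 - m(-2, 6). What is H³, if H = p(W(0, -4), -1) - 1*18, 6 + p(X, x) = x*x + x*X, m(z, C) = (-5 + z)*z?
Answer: -512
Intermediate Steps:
m(z, C) = z*(-5 + z)
W(L, V) = -15 (W(L, V) = -1 - (-2)*(-5 - 2) = -1 - (-2)*(-7) = -1 - 1*14 = -1 - 14 = -15)
p(X, x) = -6 + x² + X*x (p(X, x) = -6 + (x*x + x*X) = -6 + (x² + X*x) = -6 + x² + X*x)
H = -8 (H = (-6 + (-1)² - 15*(-1)) - 1*18 = (-6 + 1 + 15) - 18 = 10 - 18 = -8)
H³ = (-8)³ = -512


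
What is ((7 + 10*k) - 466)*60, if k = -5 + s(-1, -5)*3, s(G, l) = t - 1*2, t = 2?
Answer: -30540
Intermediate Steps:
s(G, l) = 0 (s(G, l) = 2 - 1*2 = 2 - 2 = 0)
k = -5 (k = -5 + 0*3 = -5 + 0 = -5)
((7 + 10*k) - 466)*60 = ((7 + 10*(-5)) - 466)*60 = ((7 - 50) - 466)*60 = (-43 - 466)*60 = -509*60 = -30540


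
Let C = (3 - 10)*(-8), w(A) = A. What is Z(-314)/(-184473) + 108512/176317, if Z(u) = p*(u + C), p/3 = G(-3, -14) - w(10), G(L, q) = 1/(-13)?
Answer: 26927828710/46981604137 ≈ 0.57316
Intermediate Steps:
G(L, q) = -1/13
C = 56 (C = -7*(-8) = 56)
p = -393/13 (p = 3*(-1/13 - 1*10) = 3*(-1/13 - 10) = 3*(-131/13) = -393/13 ≈ -30.231)
Z(u) = -22008/13 - 393*u/13 (Z(u) = -393*(u + 56)/13 = -393*(56 + u)/13 = -22008/13 - 393*u/13)
Z(-314)/(-184473) + 108512/176317 = (-22008/13 - 393/13*(-314))/(-184473) + 108512/176317 = (-22008/13 + 123402/13)*(-1/184473) + 108512*(1/176317) = (101394/13)*(-1/184473) + 108512/176317 = -11266/266461 + 108512/176317 = 26927828710/46981604137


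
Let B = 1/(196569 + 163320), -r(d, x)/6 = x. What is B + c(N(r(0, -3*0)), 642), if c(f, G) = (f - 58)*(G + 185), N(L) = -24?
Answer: -24405512645/359889 ≈ -67814.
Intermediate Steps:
r(d, x) = -6*x
B = 1/359889 ≈ 2.7786e-6
c(f, G) = (-58 + f)*(185 + G)
B + c(N(r(0, -3*0)), 642) = 1/359889 + (-10730 - 58*642 + 185*(-24) + 642*(-24)) = 1/359889 + (-10730 - 37236 - 4440 - 15408) = 1/359889 - 67814 = -24405512645/359889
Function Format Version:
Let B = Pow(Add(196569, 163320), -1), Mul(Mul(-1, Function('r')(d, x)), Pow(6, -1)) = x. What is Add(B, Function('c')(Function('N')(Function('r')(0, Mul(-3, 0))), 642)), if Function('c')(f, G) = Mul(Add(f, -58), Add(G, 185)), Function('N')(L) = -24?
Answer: Rational(-24405512645, 359889) ≈ -67814.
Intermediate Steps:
Function('r')(d, x) = Mul(-6, x)
B = Rational(1, 359889) (B = Pow(359889, -1) = Rational(1, 359889) ≈ 2.7786e-6)
Function('c')(f, G) = Mul(Add(-58, f), Add(185, G))
Add(B, Function('c')(Function('N')(Function('r')(0, Mul(-3, 0))), 642)) = Add(Rational(1, 359889), Add(-10730, Mul(-58, 642), Mul(185, -24), Mul(642, -24))) = Add(Rational(1, 359889), Add(-10730, -37236, -4440, -15408)) = Add(Rational(1, 359889), -67814) = Rational(-24405512645, 359889)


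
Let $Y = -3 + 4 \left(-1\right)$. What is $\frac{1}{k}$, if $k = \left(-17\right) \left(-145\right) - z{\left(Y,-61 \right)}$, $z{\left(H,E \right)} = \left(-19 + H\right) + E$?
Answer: $\frac{1}{2552} \approx 0.00039185$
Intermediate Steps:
$Y = -7$ ($Y = -3 - 4 = -7$)
$z{\left(H,E \right)} = -19 + E + H$
$k = 2552$ ($k = \left(-17\right) \left(-145\right) - \left(-19 - 61 - 7\right) = 2465 - -87 = 2465 + 87 = 2552$)
$\frac{1}{k} = \frac{1}{2552}$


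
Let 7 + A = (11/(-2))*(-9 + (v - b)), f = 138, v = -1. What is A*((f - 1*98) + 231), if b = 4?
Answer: 18970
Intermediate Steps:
A = 70 (A = -7 + (11/(-2))*(-9 + (-1 - 1*4)) = -7 + (11*(-½))*(-9 + (-1 - 4)) = -7 - 11*(-9 - 5)/2 = -7 - 11/2*(-14) = -7 + 77 = 70)
A*((f - 1*98) + 231) = 70*((138 - 1*98) + 231) = 70*((138 - 98) + 231) = 70*(40 + 231) = 70*271 = 18970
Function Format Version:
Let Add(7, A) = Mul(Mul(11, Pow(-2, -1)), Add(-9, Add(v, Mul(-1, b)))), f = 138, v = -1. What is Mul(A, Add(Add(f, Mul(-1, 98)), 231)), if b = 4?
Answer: 18970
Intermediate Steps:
A = 70 (A = Add(-7, Mul(Mul(11, Pow(-2, -1)), Add(-9, Add(-1, Mul(-1, 4))))) = Add(-7, Mul(Mul(11, Rational(-1, 2)), Add(-9, Add(-1, -4)))) = Add(-7, Mul(Rational(-11, 2), Add(-9, -5))) = Add(-7, Mul(Rational(-11, 2), -14)) = Add(-7, 77) = 70)
Mul(A, Add(Add(f, Mul(-1, 98)), 231)) = Mul(70, Add(Add(138, Mul(-1, 98)), 231)) = Mul(70, Add(Add(138, -98), 231)) = Mul(70, Add(40, 231)) = Mul(70, 271) = 18970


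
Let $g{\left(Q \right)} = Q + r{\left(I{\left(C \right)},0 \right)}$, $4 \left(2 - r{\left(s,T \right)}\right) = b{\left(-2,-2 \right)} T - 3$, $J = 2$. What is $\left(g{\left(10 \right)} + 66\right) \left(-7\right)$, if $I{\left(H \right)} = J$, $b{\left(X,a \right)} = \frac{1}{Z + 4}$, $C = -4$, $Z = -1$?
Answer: $- \frac{2205}{4} \approx -551.25$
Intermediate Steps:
$b{\left(X,a \right)} = \frac{1}{3}$ ($b{\left(X,a \right)} = \frac{1}{-1 + 4} = \frac{1}{3}$)
$I{\left(H \right)} = 2$
$r{\left(s,T \right)} = \frac{11}{4} - \frac{T}{12}$ ($r{\left(s,T \right)} = 2 - \frac{\frac{T}{3} - 3}{4} = 2 - \frac{-3 + \frac{T}{3}}{4} = 2 - \left(- \frac{3}{4} + \frac{T}{12}\right) = \frac{11}{4} - \frac{T}{12}$)
$g{\left(Q \right)} = \frac{11}{4} + Q$ ($g{\left(Q \right)} = Q + \left(\frac{11}{4} - 0\right) = Q + \left(\frac{11}{4} + 0\right) = Q + \frac{11}{4} = \frac{11}{4} + Q$)
$\left(g{\left(10 \right)} + 66\right) \left(-7\right) = \left(\left(\frac{11}{4} + 10\right) + 66\right) \left(-7\right) = \left(\frac{51}{4} + 66\right) \left(-7\right) = \frac{315}{4} \left(-7\right) = - \frac{2205}{4}$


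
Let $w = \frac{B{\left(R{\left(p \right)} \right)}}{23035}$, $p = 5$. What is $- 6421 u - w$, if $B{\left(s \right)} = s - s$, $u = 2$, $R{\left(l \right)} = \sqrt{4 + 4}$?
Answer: $-12842$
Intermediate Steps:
$R{\left(l \right)} = 2 \sqrt{2}$ ($R{\left(l \right)} = \sqrt{8} = 2 \sqrt{2}$)
$B{\left(s \right)} = 0$
$w = 0$ ($w = \frac{0}{23035} = 0 \cdot \frac{1}{23035} = 0$)
$- 6421 u - w = \left(-6421\right) 2 - 0 = -12842 + 0 = -12842$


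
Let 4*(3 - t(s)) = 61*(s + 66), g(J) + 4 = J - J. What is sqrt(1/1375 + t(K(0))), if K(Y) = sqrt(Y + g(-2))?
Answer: sqrt(-303558530 - 9226250*I)/550 ≈ 0.48135 - 31.682*I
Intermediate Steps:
g(J) = -4 (g(J) = -4 + (J - J) = -4 + 0 = -4)
K(Y) = sqrt(-4 + Y) (K(Y) = sqrt(Y - 4) = sqrt(-4 + Y))
t(s) = -2007/2 - 61*s/4 (t(s) = 3 - 61*(s + 66)/4 = 3 - 61*(66 + s)/4 = 3 - (4026 + 61*s)/4 = 3 + (-2013/2 - 61*s/4) = -2007/2 - 61*s/4)
sqrt(1/1375 + t(K(0))) = sqrt(1/1375 + (-2007/2 - 61*sqrt(-4 + 0)/4)) = sqrt(1/1375 + (-2007/2 - 61*I/2)) = sqrt(-2759623/2750 - 61*I/2)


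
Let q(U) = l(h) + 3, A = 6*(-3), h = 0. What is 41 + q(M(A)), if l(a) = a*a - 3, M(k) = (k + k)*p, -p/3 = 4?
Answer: 41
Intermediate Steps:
A = -18
p = -12 (p = -3*4 = -12)
M(k) = -24*k (M(k) = (k + k)*(-12) = (2*k)*(-12) = -24*k)
l(a) = -3 + a² (l(a) = a² - 3 = -3 + a²)
q(U) = 0 (q(U) = (-3 + 0²) + 3 = (-3 + 0) + 3 = -3 + 3 = 0)
41 + q(M(A)) = 41 + 0 = 41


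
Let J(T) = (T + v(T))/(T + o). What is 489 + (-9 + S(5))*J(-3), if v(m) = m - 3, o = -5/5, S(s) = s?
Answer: 480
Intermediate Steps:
o = -1 (o = -5*1/5 = -1)
v(m) = -3 + m
J(T) = (-3 + 2*T)/(-1 + T) (J(T) = (T + (-3 + T))/(T - 1) = (-3 + 2*T)/(-1 + T))
489 + (-9 + S(5))*J(-3) = 489 + (-9 + 5)*((-3 + 2*(-3))/(-1 - 3)) = 489 - 4*(-3 - 6)/(-4) = 489 - (-1)*(-9) = 489 - 4*9/4 = 489 - 9 = 480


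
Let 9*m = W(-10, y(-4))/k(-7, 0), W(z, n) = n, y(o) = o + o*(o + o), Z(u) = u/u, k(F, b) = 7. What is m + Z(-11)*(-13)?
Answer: -113/9 ≈ -12.556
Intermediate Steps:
Z(u) = 1
y(o) = o + 2*o² (y(o) = o + o*(2*o) = o + 2*o²)
m = 4/9 (m = (-4*(1 + 2*(-4))/7)/9 = (-4*(1 - 8)*(⅐))/9 = (-4*(-7)*(⅐))/9 = (28*(⅐))/9 = (⅑)*4 = 4/9 ≈ 0.44444)
m + Z(-11)*(-13) = 4/9 + 1*(-13) = 4/9 - 13 = -113/9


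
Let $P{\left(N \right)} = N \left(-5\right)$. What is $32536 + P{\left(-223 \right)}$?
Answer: $33651$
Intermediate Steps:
$P{\left(N \right)} = - 5 N$
$32536 + P{\left(-223 \right)} = 32536 - -1115 = 32536 + 1115 = 33651$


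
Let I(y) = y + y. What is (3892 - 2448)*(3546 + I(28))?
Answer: 5201288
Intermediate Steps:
I(y) = 2*y
(3892 - 2448)*(3546 + I(28)) = (3892 - 2448)*(3546 + 2*28) = 1444*(3546 + 56) = 1444*3602 = 5201288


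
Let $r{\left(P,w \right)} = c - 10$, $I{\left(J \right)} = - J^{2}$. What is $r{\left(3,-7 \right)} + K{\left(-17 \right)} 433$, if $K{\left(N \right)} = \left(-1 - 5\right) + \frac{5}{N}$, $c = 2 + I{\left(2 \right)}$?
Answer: $- \frac{46535}{17} \approx -2737.4$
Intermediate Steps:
$c = -2$ ($c = 2 - 2^{2} = 2 - 4 = -2$)
$r{\left(P,w \right)} = -12$ ($r{\left(P,w \right)} = -2 - 10 = -12$)
$K{\left(N \right)} = -6 + \frac{5}{N}$ ($K{\left(N \right)} = \left(-1 - 5\right) + \frac{5}{N} = -6 + \frac{5}{N}$)
$r{\left(3,-7 \right)} + K{\left(-17 \right)} 433 = -12 + \left(-6 + \frac{5}{-17}\right) 433 = -12 + \left(-6 + 5 \left(- \frac{1}{17}\right)\right) 433 = -12 + \left(-6 - \frac{5}{17}\right) 433 = -12 - \frac{46331}{17} = - \frac{46535}{17}$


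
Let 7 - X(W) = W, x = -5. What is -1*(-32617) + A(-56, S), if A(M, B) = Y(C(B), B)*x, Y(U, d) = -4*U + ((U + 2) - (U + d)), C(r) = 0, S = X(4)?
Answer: 32622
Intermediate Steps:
X(W) = 7 - W
S = 3 (S = 7 - 1*4 = 7 - 4 = 3)
Y(U, d) = 2 - d - 4*U (Y(U, d) = -4*U + ((2 + U) + (-U - d)) = -4*U + (2 - d) = 2 - d - 4*U)
A(M, B) = -10 + 5*B (A(M, B) = (2 - B - 4*0)*(-5) = (2 - B + 0)*(-5) = (2 - B)*(-5) = -10 + 5*B)
-1*(-32617) + A(-56, S) = -1*(-32617) + (-10 + 5*3) = 32617 + (-10 + 15) = 32617 + 5 = 32622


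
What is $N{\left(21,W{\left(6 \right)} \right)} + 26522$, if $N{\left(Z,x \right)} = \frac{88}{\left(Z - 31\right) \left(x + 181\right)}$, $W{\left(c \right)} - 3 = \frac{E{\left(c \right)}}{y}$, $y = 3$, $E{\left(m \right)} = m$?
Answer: $\frac{12332708}{465} \approx 26522.0$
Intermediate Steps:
$W{\left(c \right)} = 3 + \frac{c}{3}$
$N{\left(Z,x \right)} = \frac{88}{\left(-31 + Z\right) \left(181 + x\right)}$
$N{\left(21,W{\left(6 \right)} \right)} + 26522 = \frac{88}{-5611 - 31 \left(3 + \frac{1}{3} \cdot 6\right) + 181 \cdot 21 + 21 \left(3 + \frac{1}{3} \cdot 6\right)} + 26522 = \frac{88}{-5611 - 31 \left(3 + 2\right) + 3801 + 21 \left(3 + 2\right)} + 26522 = \frac{88}{-5611 - 155 + 3801 + 21 \cdot 5} + 26522 = \frac{88}{-5611 - 155 + 3801 + 105} + 26522 = \frac{88}{-1860} + 26522 = 88 \left(- \frac{1}{1860}\right) + 26522 = - \frac{22}{465} + 26522 = \frac{12332708}{465}$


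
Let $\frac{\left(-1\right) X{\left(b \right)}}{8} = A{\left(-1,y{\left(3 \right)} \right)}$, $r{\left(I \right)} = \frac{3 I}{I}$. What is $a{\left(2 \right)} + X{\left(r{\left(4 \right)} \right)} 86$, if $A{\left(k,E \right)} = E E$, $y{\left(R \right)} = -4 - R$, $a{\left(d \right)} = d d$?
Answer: $-33708$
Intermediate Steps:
$a{\left(d \right)} = d^{2}$
$r{\left(I \right)} = 3$
$A{\left(k,E \right)} = E^{2}$
$X{\left(b \right)} = -392$ ($X{\left(b \right)} = - 8 \left(-4 - 3\right)^{2} = - 8 \left(-7\right)^{2} = \left(-8\right) 49 = -392$)
$a{\left(2 \right)} + X{\left(r{\left(4 \right)} \right)} 86 = 2^{2} - 33712 = 4 - 33712 = -33708$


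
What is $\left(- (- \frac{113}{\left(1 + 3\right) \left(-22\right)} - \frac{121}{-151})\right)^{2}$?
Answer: $\frac{767899521}{176570944} \approx 4.349$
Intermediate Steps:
$\left(- (- \frac{113}{\left(1 + 3\right) \left(-22\right)} - \frac{121}{-151})\right)^{2} = \left(- (- \frac{113}{4 \left(-22\right)} - - \frac{121}{151})\right)^{2} = \left(- (- \frac{113}{-88} + \frac{121}{151})\right)^{2} = \left(- (\left(-113\right) \left(- \frac{1}{88}\right) + \frac{121}{151})\right)^{2} = \left(- (\frac{113}{88} + \frac{121}{151})\right)^{2} = \left(\left(-1\right) \frac{27711}{13288}\right)^{2} = \left(- \frac{27711}{13288}\right)^{2} = \frac{767899521}{176570944}$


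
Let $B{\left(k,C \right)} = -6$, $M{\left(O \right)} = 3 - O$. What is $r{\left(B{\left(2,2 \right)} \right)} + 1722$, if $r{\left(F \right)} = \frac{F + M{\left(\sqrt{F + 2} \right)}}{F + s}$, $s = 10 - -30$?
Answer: $\frac{58545}{34} - \frac{i}{17} \approx 1721.9 - 0.058824 i$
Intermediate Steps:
$s = 40$ ($s = 10 + 30 = 40$)
$r{\left(F \right)} = \frac{3 + F - \sqrt{2 + F}}{40 + F}$ ($r{\left(F \right)} = \frac{F - \left(-3 + \sqrt{F + 2}\right)}{F + 40} = \frac{F - \left(-3 + \sqrt{2 + F}\right)}{40 + F} = \frac{3 + F - \sqrt{2 + F}}{40 + F}$)
$r{\left(B{\left(2,2 \right)} \right)} + 1722 = \frac{3 - 6 - \sqrt{2 - 6}}{40 - 6} + 1722 = \frac{3 - 6 - \sqrt{-4}}{34} + 1722 = \frac{3 - 6 - 2 i}{34} + 1722 = \frac{-3 - 2 i}{34} + 1722 = \left(- \frac{3}{34} - \frac{i}{17}\right) + 1722 = \frac{58545}{34} - \frac{i}{17}$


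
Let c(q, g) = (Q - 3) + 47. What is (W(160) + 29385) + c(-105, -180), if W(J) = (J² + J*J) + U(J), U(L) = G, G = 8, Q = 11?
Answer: 80648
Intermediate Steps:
c(q, g) = 55 (c(q, g) = (11 - 3) + 47 = 8 + 47 = 55)
U(L) = 8
W(J) = 8 + 2*J² (W(J) = (J² + J*J) + 8 = (J² + J²) + 8 = 2*J² + 8 = 8 + 2*J²)
(W(160) + 29385) + c(-105, -180) = ((8 + 2*160²) + 29385) + 55 = ((8 + 2*25600) + 29385) + 55 = ((8 + 51200) + 29385) + 55 = (51208 + 29385) + 55 = 80593 + 55 = 80648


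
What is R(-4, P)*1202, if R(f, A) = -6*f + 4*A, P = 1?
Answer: 33656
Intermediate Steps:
R(-4, P)*1202 = (-6*(-4) + 4*1)*1202 = (24 + 4)*1202 = 28*1202 = 33656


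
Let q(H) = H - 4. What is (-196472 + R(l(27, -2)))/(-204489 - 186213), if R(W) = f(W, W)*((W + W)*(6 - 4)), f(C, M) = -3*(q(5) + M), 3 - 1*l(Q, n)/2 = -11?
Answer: 103108/195351 ≈ 0.52781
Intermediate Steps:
q(H) = -4 + H
l(Q, n) = 28 (l(Q, n) = 6 - 2*(-11) = 6 + 22 = 28)
f(C, M) = -3 - 3*M (f(C, M) = -3*((-4 + 5) + M) = -3*(1 + M) = -3 - 3*M)
R(W) = 4*W*(-3 - 3*W) (R(W) = (-3 - 3*W)*((W + W)*(6 - 4)) = (-3 - 3*W)*((2*W)*2) = (-3 - 3*W)*(4*W) = 4*W*(-3 - 3*W))
(-196472 + R(l(27, -2)))/(-204489 - 186213) = (-196472 - 12*28*(1 + 28))/(-204489 - 186213) = (-196472 - 12*28*29)/(-390702) = (-196472 - 9744)*(-1/390702) = -206216*(-1/390702) = 103108/195351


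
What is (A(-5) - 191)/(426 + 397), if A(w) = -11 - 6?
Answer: -208/823 ≈ -0.25273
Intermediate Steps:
A(w) = -17
(A(-5) - 191)/(426 + 397) = (-17 - 191)/(426 + 397) = -208/823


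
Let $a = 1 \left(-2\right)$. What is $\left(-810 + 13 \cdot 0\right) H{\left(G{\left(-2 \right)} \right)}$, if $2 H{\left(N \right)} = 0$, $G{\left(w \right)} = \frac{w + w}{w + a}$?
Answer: $0$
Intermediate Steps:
$a = -2$
$G{\left(w \right)} = \frac{2 w}{-2 + w}$ ($G{\left(w \right)} = \frac{w + w}{w - 2} = \frac{2 w}{-2 + w}$)
$H{\left(N \right)} = 0$ ($H{\left(N \right)} = \frac{1}{2} \cdot 0 = 0$)
$\left(-810 + 13 \cdot 0\right) H{\left(G{\left(-2 \right)} \right)} = \left(-810 + 13 \cdot 0\right) 0 = \left(-810 + 0\right) 0 = \left(-810\right) 0 = 0$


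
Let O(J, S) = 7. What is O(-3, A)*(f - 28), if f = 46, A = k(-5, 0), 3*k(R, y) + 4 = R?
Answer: 126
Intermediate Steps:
k(R, y) = -4/3 + R/3
A = -3 (A = -4/3 + (1/3)*(-5) = -4/3 - 5/3 = -3)
O(-3, A)*(f - 28) = 7*(46 - 28) = 7*18 = 126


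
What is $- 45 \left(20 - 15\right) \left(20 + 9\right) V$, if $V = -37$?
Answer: $241425$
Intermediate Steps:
$- 45 \left(20 - 15\right) \left(20 + 9\right) V = - 45 \left(20 - 15\right) \left(20 + 9\right) \left(-37\right) = - 45 \cdot 5 \cdot 29 \left(-37\right) = \left(-45\right) 145 \left(-37\right) = \left(-6525\right) \left(-37\right) = 241425$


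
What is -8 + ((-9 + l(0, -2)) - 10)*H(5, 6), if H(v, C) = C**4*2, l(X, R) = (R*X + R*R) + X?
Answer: -38888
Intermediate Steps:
l(X, R) = X + R**2 + R*X (l(X, R) = (R*X + R**2) + X = (R**2 + R*X) + X = X + R**2 + R*X)
H(v, C) = 2*C**4
-8 + ((-9 + l(0, -2)) - 10)*H(5, 6) = -8 + ((-9 + (0 + (-2)**2 - 2*0)) - 10)*(2*6**4) = -8 + ((-9 + (0 + 4 + 0)) - 10)*(2*1296) = -8 + ((-9 + 4) - 10)*2592 = -8 + (-5 - 10)*2592 = -8 - 15*2592 = -8 - 38880 = -38888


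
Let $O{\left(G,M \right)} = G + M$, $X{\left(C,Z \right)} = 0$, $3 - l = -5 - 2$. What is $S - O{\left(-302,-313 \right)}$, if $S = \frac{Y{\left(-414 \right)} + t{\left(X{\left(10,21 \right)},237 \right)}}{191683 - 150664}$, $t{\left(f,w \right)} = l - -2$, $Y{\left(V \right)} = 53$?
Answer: $\frac{25226750}{41019} \approx 615.0$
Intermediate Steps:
$l = 10$ ($l = 3 - \left(-5 - 2\right) = 3 - -7 = 3 + 7 = 10$)
$t{\left(f,w \right)} = 12$ ($t{\left(f,w \right)} = 10 - -2 = 10 + 2 = 12$)
$S = \frac{65}{41019}$ ($S = \frac{53 + 12}{191683 - 150664} = \frac{65}{41019} \approx 0.0015846$)
$S - O{\left(-302,-313 \right)} = \frac{65}{41019} - \left(-302 - 313\right) = \frac{65}{41019} - -615 = \frac{65}{41019} + 615 = \frac{25226750}{41019}$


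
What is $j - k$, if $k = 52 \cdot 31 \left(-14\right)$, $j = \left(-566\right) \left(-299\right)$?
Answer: $191802$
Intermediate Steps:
$j = 169234$
$k = -22568$ ($k = 1612 \left(-14\right) = -22568$)
$j - k = 169234 - -22568 = 169234 + 22568 = 191802$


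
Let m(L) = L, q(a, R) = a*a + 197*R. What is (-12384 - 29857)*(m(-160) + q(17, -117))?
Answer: 968163720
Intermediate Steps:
q(a, R) = a**2 + 197*R
(-12384 - 29857)*(m(-160) + q(17, -117)) = (-12384 - 29857)*(-160 + (17**2 + 197*(-117))) = -42241*(-160 + (289 - 23049)) = -42241*(-160 - 22760) = -42241*(-22920) = 968163720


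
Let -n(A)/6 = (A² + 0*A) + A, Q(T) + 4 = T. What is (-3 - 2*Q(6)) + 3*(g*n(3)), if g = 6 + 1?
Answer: -1519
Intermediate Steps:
g = 7
Q(T) = -4 + T
n(A) = -6*A - 6*A² (n(A) = -6*((A² + 0*A) + A) = -6*((A² + 0) + A) = -6*(A² + A) = -6*(A + A²) = -6*A - 6*A²)
(-3 - 2*Q(6)) + 3*(g*n(3)) = (-3 - 2*(-4 + 6)) + 3*(7*(-6*3*(1 + 3))) = (-3 - 2*2) + 3*(7*(-6*3*4)) = (-3 - 4) + 3*(7*(-72)) = -7 + 3*(-504) = -7 - 1512 = -1519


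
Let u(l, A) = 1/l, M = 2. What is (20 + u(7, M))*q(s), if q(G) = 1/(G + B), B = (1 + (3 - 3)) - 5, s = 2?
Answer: -141/14 ≈ -10.071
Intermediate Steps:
B = -4 (B = (1 + 0) - 5 = 1 - 5 = -4)
q(G) = 1/(-4 + G) (q(G) = 1/(G - 4) = 1/(-4 + G))
(20 + u(7, M))*q(s) = (20 + 1/7)/(-4 + 2) = (20 + 1/7)/(-2) = (141/7)*(-1/2) = -141/14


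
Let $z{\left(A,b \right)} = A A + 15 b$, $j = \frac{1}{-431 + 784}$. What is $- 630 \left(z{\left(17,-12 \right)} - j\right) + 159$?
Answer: $- \frac{24183753}{353} \approx -68509.0$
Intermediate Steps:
$j = \frac{1}{353} \approx 0.0028329$
$z{\left(A,b \right)} = A^{2} + 15 b$
$- 630 \left(z{\left(17,-12 \right)} - j\right) + 159 = - 630 \left(\left(17^{2} + 15 \left(-12\right)\right) - \frac{1}{353}\right) + 159 = - 630 \left(\left(289 - 180\right) - \frac{1}{353}\right) + 159 = - 630 \left(109 - \frac{1}{353}\right) + 159 = \left(-630\right) \frac{38476}{353} + 159 = - \frac{24239880}{353} + 159 = - \frac{24183753}{353}$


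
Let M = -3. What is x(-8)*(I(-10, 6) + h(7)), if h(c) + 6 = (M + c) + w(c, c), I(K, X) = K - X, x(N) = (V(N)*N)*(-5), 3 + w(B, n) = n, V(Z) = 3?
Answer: -1680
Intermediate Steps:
w(B, n) = -3 + n
x(N) = -15*N (x(N) = (3*N)*(-5) = -15*N)
h(c) = -12 + 2*c (h(c) = -6 + ((-3 + c) + (-3 + c)) = -6 + (-6 + 2*c) = -12 + 2*c)
x(-8)*(I(-10, 6) + h(7)) = (-15*(-8))*((-10 - 1*6) + (-12 + 2*7)) = 120*((-10 - 6) + (-12 + 14)) = 120*(-16 + 2) = 120*(-14) = -1680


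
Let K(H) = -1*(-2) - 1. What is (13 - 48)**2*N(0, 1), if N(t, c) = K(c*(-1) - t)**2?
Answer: 1225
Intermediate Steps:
K(H) = 1 (K(H) = 2 - 1 = 1)
N(t, c) = 1 (N(t, c) = 1**2 = 1)
(13 - 48)**2*N(0, 1) = (13 - 48)**2*1 = (-35)**2*1 = 1225*1 = 1225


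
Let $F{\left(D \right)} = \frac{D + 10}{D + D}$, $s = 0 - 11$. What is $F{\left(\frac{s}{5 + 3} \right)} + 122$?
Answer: $\frac{2615}{22} \approx 118.86$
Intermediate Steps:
$s = -11$
$F{\left(D \right)} = \frac{10 + D}{2 D}$
$F{\left(\frac{s}{5 + 3} \right)} + 122 = \frac{10 - \frac{11}{5 + 3}}{2 \left(- \frac{11}{5 + 3}\right)} + 122 = \frac{10 - \frac{11}{8}}{2 \left(- \frac{11}{8}\right)} + 122 = \frac{1}{2} \left(- \frac{8}{11}\right) \frac{69}{8} + 122 = - \frac{69}{22} + 122 = \frac{2615}{22}$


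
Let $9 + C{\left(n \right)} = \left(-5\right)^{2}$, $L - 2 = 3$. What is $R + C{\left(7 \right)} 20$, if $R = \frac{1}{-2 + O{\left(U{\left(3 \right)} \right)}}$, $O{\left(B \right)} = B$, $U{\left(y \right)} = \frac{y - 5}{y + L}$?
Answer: $\frac{2876}{9} \approx 319.56$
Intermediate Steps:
$L = 5$ ($L = 2 + 3 = 5$)
$U{\left(y \right)} = \frac{-5 + y}{5 + y}$ ($U{\left(y \right)} = \frac{y - 5}{y + 5} = \frac{-5 + y}{5 + y}$)
$C{\left(n \right)} = 16$ ($C{\left(n \right)} = -9 + \left(-5\right)^{2} = -9 + 25 = 16$)
$R = - \frac{4}{9}$ ($R = \frac{1}{-2 + \frac{-5 + 3}{5 + 3}} = \frac{1}{-2 + \frac{1}{8} \left(-2\right)} = \frac{1}{-2 - \frac{1}{4}} = \frac{1}{- \frac{9}{4}} = - \frac{4}{9} \approx -0.44444$)
$R + C{\left(7 \right)} 20 = - \frac{4}{9} + 16 \cdot 20 = - \frac{4}{9} + 320 = \frac{2876}{9}$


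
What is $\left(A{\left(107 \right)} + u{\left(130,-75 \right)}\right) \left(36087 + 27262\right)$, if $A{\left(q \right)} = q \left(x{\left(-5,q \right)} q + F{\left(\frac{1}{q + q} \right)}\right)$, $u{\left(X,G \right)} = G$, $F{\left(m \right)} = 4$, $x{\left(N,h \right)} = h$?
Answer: $77627611204$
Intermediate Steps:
$A{\left(q \right)} = q \left(4 + q^{2}\right)$ ($A{\left(q \right)} = q \left(q q + 4\right) = q \left(q^{2} + 4\right) = q \left(4 + q^{2}\right)$)
$\left(A{\left(107 \right)} + u{\left(130,-75 \right)}\right) \left(36087 + 27262\right) = \left(107 \left(4 + 107^{2}\right) - 75\right) \left(36087 + 27262\right) = \left(107 \left(4 + 11449\right) - 75\right) 63349 = \left(107 \cdot 11453 - 75\right) 63349 = \left(1225471 - 75\right) 63349 = 1225396 \cdot 63349 = 77627611204$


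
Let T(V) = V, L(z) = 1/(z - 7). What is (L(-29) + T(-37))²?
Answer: 1776889/1296 ≈ 1371.1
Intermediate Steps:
L(z) = 1/(-7 + z)
(L(-29) + T(-37))² = (1/(-7 - 29) - 37)² = (1/(-36) - 37)² = (-1/36 - 37)² = (-1333/36)² = 1776889/1296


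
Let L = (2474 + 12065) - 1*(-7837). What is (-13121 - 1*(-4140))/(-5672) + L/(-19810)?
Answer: 25498469/56181160 ≈ 0.45386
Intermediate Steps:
L = 22376 (L = 14539 + 7837 = 22376)
(-13121 - 1*(-4140))/(-5672) + L/(-19810) = (-13121 - 1*(-4140))/(-5672) + 22376/(-19810) = (-13121 + 4140)*(-1/5672) + 22376*(-1/19810) = -8981*(-1/5672) - 11188/9905 = 8981/5672 - 11188/9905 = 25498469/56181160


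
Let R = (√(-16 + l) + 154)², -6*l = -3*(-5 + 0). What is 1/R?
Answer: 4/(308 + I*√74)² ≈ 4.2067e-5 - 2.3517e-6*I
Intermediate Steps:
l = -5/2 (l = -(-1)*(-5 + 0)/2 = -(-1)*(-5)/2 = -⅙*15 = -5/2 ≈ -2.5000)
R = (154 + I*√74/2)² (R = (√(-16 - 5/2) + 154)² = (√(-37/2) + 154)² = (I*√74/2 + 154)² = (154 + I*√74/2)² ≈ 23698.0 + 1324.8*I)
1/R = 1/((308 + I*√74)²/4) = 4/(308 + I*√74)²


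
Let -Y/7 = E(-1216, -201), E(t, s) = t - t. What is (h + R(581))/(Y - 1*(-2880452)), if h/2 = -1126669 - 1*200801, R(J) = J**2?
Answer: -2317379/2880452 ≈ -0.80452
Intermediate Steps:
E(t, s) = 0
Y = 0 (Y = -7*0 = 0)
h = -2654940 (h = 2*(-1126669 - 1*200801) = 2*(-1126669 - 200801) = 2*(-1327470) = -2654940)
(h + R(581))/(Y - 1*(-2880452)) = (-2654940 + 581**2)/(0 - 1*(-2880452)) = (-2654940 + 337561)/(0 + 2880452) = -2317379/2880452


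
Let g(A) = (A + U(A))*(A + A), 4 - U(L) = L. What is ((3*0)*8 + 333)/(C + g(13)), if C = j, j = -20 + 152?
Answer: 333/236 ≈ 1.4110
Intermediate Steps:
U(L) = 4 - L
g(A) = 8*A (g(A) = (A + (4 - A))*(A + A) = 4*(2*A) = 8*A)
j = 132
C = 132
((3*0)*8 + 333)/(C + g(13)) = ((3*0)*8 + 333)/(132 + 8*13) = (0*8 + 333)/(132 + 104) = (0 + 333)/236 = 333*(1/236) = 333/236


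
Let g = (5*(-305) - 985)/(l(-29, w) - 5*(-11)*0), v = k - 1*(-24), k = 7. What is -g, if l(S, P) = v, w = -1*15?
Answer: 2510/31 ≈ 80.968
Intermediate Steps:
v = 31 (v = 7 - 1*(-24) = 7 + 24 = 31)
w = -15
l(S, P) = 31
g = -2510/31 (g = (5*(-305) - 985)/(31 - 5*(-11)*0) = (-1525 - 985)/(31 + 55*0) = -2510/(31 + 0) = -2510/31 ≈ -80.968)
-g = -1*(-2510/31) = 2510/31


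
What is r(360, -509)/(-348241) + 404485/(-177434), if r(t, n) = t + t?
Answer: -140986013365/61789793594 ≈ -2.2817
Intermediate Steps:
r(t, n) = 2*t
r(360, -509)/(-348241) + 404485/(-177434) = (2*360)/(-348241) + 404485/(-177434) = 720*(-1/348241) + 404485*(-1/177434) = -720/348241 - 404485/177434 = -140986013365/61789793594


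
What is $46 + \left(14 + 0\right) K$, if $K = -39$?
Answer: $-500$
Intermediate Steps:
$46 + \left(14 + 0\right) K = 46 + \left(14 + 0\right) \left(-39\right) = 46 + 14 \left(-39\right) = 46 - 546 = -500$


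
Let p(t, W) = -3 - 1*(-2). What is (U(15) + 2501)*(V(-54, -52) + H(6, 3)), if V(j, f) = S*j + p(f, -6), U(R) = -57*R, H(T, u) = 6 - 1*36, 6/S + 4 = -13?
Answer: -334138/17 ≈ -19655.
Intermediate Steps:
p(t, W) = -1 (p(t, W) = -3 + 2 = -1)
S = -6/17 (S = 6/(-4 - 13) = 6/(-17) = 6*(-1/17) = -6/17 ≈ -0.35294)
H(T, u) = -30 (H(T, u) = 6 - 36 = -30)
V(j, f) = -1 - 6*j/17 (V(j, f) = -6*j/17 - 1 = -1 - 6*j/17)
(U(15) + 2501)*(V(-54, -52) + H(6, 3)) = (-57*15 + 2501)*((-1 - 6/17*(-54)) - 30) = (-855 + 2501)*((-1 + 324/17) - 30) = 1646*(307/17 - 30) = 1646*(-203/17) = -334138/17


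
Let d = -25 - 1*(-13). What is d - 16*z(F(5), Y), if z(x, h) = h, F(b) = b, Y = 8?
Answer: -140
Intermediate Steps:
d = -12 (d = -25 + 13 = -12)
d - 16*z(F(5), Y) = -12 - 16*8 = -12 - 128 = -140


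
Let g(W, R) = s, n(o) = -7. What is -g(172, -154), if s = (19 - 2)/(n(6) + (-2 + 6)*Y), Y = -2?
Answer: 17/15 ≈ 1.1333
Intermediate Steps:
s = -17/15 (s = (19 - 2)/(-7 + (-2 + 6)*(-2)) = 17/(-7 + 4*(-2)) = 17/(-7 - 8) = 17/(-15) = 17*(-1/15) = -17/15 ≈ -1.1333)
g(W, R) = -17/15
-g(172, -154) = -1*(-17/15) = 17/15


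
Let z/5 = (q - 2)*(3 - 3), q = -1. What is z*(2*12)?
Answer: 0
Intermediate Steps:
z = 0 (z = 5*((-1 - 2)*(3 - 3)) = 5*(-3*0) = 5*0 = 0)
z*(2*12) = 0*(2*12) = 0*24 = 0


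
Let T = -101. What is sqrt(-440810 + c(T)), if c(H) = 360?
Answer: 5*I*sqrt(17618) ≈ 663.66*I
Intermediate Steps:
sqrt(-440810 + c(T)) = sqrt(-440810 + 360) = sqrt(-440450) = 5*I*sqrt(17618)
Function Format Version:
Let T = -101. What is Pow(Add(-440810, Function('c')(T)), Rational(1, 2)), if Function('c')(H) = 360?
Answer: Mul(5, I, Pow(17618, Rational(1, 2))) ≈ Mul(663.66, I)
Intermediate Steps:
Pow(Add(-440810, Function('c')(T)), Rational(1, 2)) = Pow(Add(-440810, 360), Rational(1, 2)) = Pow(-440450, Rational(1, 2)) = Mul(5, I, Pow(17618, Rational(1, 2)))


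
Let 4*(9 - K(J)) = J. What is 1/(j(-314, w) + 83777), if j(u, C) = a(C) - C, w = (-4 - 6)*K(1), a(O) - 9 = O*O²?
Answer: -8/4688387 ≈ -1.7063e-6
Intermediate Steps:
a(O) = 9 + O³ (a(O) = 9 + O*O² = 9 + O³)
K(J) = 9 - J/4
w = -175/2 (w = (-4 - 6)*(9 - ¼*1) = -10*(9 - ¼) = -10*35/4 = -175/2 ≈ -87.500)
j(u, C) = 9 + C³ - C (j(u, C) = (9 + C³) - C = 9 + C³ - C)
1/(j(-314, w) + 83777) = 1/((9 + (-175/2)³ - 1*(-175/2)) + 83777) = 1/((9 - 5359375/8 + 175/2) + 83777) = 1/(-5358603/8 + 83777) = 1/(-4688387/8) = -8/4688387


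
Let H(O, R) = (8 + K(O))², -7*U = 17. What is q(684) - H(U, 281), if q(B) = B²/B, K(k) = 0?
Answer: 620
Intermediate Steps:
U = -17/7 (U = -⅐*17 = -17/7 ≈ -2.4286)
H(O, R) = 64 (H(O, R) = (8 + 0)² = 8² = 64)
q(B) = B
q(684) - H(U, 281) = 684 - 1*64 = 684 - 64 = 620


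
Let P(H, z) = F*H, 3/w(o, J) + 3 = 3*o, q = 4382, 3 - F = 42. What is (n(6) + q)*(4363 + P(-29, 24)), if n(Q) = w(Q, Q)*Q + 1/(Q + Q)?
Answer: 722452759/30 ≈ 2.4082e+7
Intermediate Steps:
F = -39 (F = 3 - 1*42 = 3 - 42 = -39)
w(o, J) = 3/(-3 + 3*o)
n(Q) = 1/(2*Q) + Q/(-1 + Q) (n(Q) = Q/(-1 + Q) + 1/(Q + Q) = Q/(-1 + Q) + 1/(2*Q) = 1/(2*Q) + Q/(-1 + Q))
P(H, z) = -39*H
(n(6) + q)*(4363 + P(-29, 24)) = ((1/2)*(-1 + 6 + 2*6**2)/(6*(-1 + 6)) + 4382)*(4363 - 39*(-29)) = ((1/2)*(1/6)*(-1 + 6 + 2*36)/5 + 4382)*(4363 + 1131) = ((1/2)*(1/6)*(1/5)*(-1 + 6 + 72) + 4382)*5494 = ((1/2)*(1/6)*(1/5)*77 + 4382)*5494 = (77/60 + 4382)*5494 = (262997/60)*5494 = 722452759/30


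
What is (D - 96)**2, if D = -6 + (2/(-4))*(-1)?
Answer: 41209/4 ≈ 10302.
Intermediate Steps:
D = -11/2 (D = -6 + (2*(-1/4))*(-1) = -6 - 1/2*(-1) = -6 + 1/2 = -11/2 ≈ -5.5000)
(D - 96)**2 = (-11/2 - 96)**2 = (-203/2)**2 = 41209/4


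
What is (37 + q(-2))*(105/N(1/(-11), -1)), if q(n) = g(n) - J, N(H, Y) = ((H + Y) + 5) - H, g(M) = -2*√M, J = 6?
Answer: 3255/4 - 105*I*√2/2 ≈ 813.75 - 74.246*I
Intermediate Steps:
N(H, Y) = 5 + Y (N(H, Y) = (5 + H + Y) - H = 5 + Y)
q(n) = -6 - 2*√n (q(n) = -2*√n - 1*6 = -2*√n - 6 = -6 - 2*√n)
(37 + q(-2))*(105/N(1/(-11), -1)) = (37 + (-6 - 2*I*√2))*(105/(5 - 1)) = (37 + (-6 - 2*I*√2))*(105/4) = (37 + (-6 - 2*I*√2))*(105*(¼)) = (31 - 2*I*√2)*(105/4) = 3255/4 - 105*I*√2/2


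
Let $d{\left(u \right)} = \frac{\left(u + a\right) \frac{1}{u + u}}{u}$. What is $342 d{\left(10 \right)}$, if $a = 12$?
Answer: $\frac{1881}{50} \approx 37.62$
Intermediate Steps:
$d{\left(u \right)} = \frac{12 + u}{2 u^{2}}$ ($d{\left(u \right)} = \frac{\left(u + 12\right) \frac{1}{u + u}}{u} = \frac{\left(12 + u\right) \frac{1}{2 u}}{u} = \frac{\frac{1}{2} \frac{1}{u} \left(12 + u\right)}{u} = \frac{12 + u}{2 u^{2}}$)
$342 d{\left(10 \right)} = 342 \frac{12 + 10}{2 \cdot 100} = 342 \cdot \frac{1}{2} \cdot \frac{1}{100} \cdot 22 = 342 \cdot \frac{11}{100} = \frac{1881}{50}$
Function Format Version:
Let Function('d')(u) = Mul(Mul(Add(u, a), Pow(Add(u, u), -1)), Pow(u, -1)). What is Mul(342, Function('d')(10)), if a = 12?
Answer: Rational(1881, 50) ≈ 37.620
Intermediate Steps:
Function('d')(u) = Mul(Rational(1, 2), Pow(u, -2), Add(12, u)) (Function('d')(u) = Mul(Mul(Add(u, 12), Pow(Add(u, u), -1)), Pow(u, -1)) = Mul(Mul(Add(12, u), Pow(Mul(2, u), -1)), Pow(u, -1)) = Mul(Mul(Add(12, u), Mul(Rational(1, 2), Pow(u, -1))), Pow(u, -1)) = Mul(Mul(Rational(1, 2), Pow(u, -1), Add(12, u)), Pow(u, -1)) = Mul(Rational(1, 2), Pow(u, -2), Add(12, u)))
Mul(342, Function('d')(10)) = Mul(342, Mul(Rational(1, 2), Pow(10, -2), Add(12, 10))) = Mul(342, Mul(Rational(1, 2), Rational(1, 100), 22)) = Mul(342, Rational(11, 100)) = Rational(1881, 50)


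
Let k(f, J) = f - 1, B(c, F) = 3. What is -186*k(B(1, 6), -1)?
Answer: -372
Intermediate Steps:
k(f, J) = -1 + f
-186*k(B(1, 6), -1) = -186*(-1 + 3) = -186*2 = -372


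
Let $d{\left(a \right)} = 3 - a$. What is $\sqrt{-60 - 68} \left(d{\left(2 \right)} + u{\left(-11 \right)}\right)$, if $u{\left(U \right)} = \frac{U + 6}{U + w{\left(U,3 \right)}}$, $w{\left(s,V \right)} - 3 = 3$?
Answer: $16 i \sqrt{2} \approx 22.627 i$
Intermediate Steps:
$w{\left(s,V \right)} = 6$ ($w{\left(s,V \right)} = 3 + 3 = 6$)
$u{\left(U \right)} = 1$ ($u{\left(U \right)} = \frac{U + 6}{U + 6} = \frac{6 + U}{6 + U} = 1$)
$\sqrt{-60 - 68} \left(d{\left(2 \right)} + u{\left(-11 \right)}\right) = \sqrt{-60 - 68} \left(\left(3 - 2\right) + 1\right) = \sqrt{-128} \left(\left(3 - 2\right) + 1\right) = 8 i \sqrt{2} \left(1 + 1\right) = 8 i \sqrt{2} \cdot 2 = 16 i \sqrt{2}$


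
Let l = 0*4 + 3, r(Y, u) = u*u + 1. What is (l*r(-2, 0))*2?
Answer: 6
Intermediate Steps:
r(Y, u) = 1 + u**2 (r(Y, u) = u**2 + 1 = 1 + u**2)
l = 3 (l = 0 + 3 = 3)
(l*r(-2, 0))*2 = (3*(1 + 0**2))*2 = (3*(1 + 0))*2 = (3*1)*2 = 3*2 = 6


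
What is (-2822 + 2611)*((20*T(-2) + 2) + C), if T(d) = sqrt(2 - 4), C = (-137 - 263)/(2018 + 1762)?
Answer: -75538/189 - 4220*I*sqrt(2) ≈ -399.67 - 5968.0*I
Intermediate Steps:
C = -20/189 (C = -400/3780 = -400*1/3780 = -20/189 ≈ -0.10582)
T(d) = I*sqrt(2) (T(d) = sqrt(-2) = I*sqrt(2))
(-2822 + 2611)*((20*T(-2) + 2) + C) = (-2822 + 2611)*((20*(I*sqrt(2)) + 2) - 20/189) = -211*((20*I*sqrt(2) + 2) - 20/189) = -211*((2 + 20*I*sqrt(2)) - 20/189) = -211*(358/189 + 20*I*sqrt(2)) = -75538/189 - 4220*I*sqrt(2)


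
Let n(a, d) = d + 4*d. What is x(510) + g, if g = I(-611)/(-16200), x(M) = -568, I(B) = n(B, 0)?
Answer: -568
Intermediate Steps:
n(a, d) = 5*d
I(B) = 0 (I(B) = 5*0 = 0)
g = 0 (g = 0/(-16200) = 0*(-1/16200) = 0)
x(510) + g = -568 + 0 = -568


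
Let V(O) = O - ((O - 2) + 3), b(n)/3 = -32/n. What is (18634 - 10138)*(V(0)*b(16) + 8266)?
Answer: 70278912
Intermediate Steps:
b(n) = -96/n (b(n) = 3*(-32/n) = -96/n)
V(O) = -1 (V(O) = O - ((-2 + O) + 3) = O - (1 + O) = O + (-1 - O) = -1)
(18634 - 10138)*(V(0)*b(16) + 8266) = (18634 - 10138)*(-(-96)/16 + 8266) = 8496*(-(-96)/16 + 8266) = 8496*(-1*(-6) + 8266) = 8496*(6 + 8266) = 8496*8272 = 70278912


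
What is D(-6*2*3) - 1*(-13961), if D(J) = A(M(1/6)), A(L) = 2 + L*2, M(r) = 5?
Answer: 13973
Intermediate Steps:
A(L) = 2 + 2*L
D(J) = 12 (D(J) = 2 + 2*5 = 2 + 10 = 12)
D(-6*2*3) - 1*(-13961) = 12 - 1*(-13961) = 12 + 13961 = 13973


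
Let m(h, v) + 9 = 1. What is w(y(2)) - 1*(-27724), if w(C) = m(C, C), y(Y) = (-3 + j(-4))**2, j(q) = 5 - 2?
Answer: 27716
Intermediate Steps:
j(q) = 3
m(h, v) = -8 (m(h, v) = -9 + 1 = -8)
y(Y) = 0 (y(Y) = (-3 + 3)**2 = 0**2 = 0)
w(C) = -8
w(y(2)) - 1*(-27724) = -8 - 1*(-27724) = -8 + 27724 = 27716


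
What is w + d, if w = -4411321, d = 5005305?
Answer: 593984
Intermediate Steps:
w + d = -4411321 + 5005305 = 593984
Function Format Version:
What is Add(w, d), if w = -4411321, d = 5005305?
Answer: 593984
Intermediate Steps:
Add(w, d) = Add(-4411321, 5005305) = 593984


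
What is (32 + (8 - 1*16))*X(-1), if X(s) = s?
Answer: -24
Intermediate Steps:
(32 + (8 - 1*16))*X(-1) = (32 + (8 - 1*16))*(-1) = (32 + (8 - 16))*(-1) = (32 - 8)*(-1) = 24*(-1) = -24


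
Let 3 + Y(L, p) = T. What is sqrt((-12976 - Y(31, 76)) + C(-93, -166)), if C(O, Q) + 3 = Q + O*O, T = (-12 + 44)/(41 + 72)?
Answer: I*sqrt(57374733)/113 ≈ 67.032*I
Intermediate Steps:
T = 32/113 ≈ 0.28319
Y(L, p) = -307/113 (Y(L, p) = -3 + 32/113 = -307/113)
C(O, Q) = -3 + Q + O**2 (C(O, Q) = -3 + (Q + O*O) = -3 + (Q + O**2) = -3 + Q + O**2)
sqrt((-12976 - Y(31, 76)) + C(-93, -166)) = sqrt((-12976 - 1*(-307/113)) + (-3 - 166 + (-93)**2)) = sqrt((-12976 + 307/113) + (-3 - 166 + 8649)) = sqrt(-1465981/113 + 8480) = sqrt(-507741/113) = I*sqrt(57374733)/113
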